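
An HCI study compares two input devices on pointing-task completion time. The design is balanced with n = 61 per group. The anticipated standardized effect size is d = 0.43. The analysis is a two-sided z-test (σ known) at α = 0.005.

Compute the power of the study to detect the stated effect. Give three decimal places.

Noncentrality parameter: δ = d·√(n/2) = 0.43 × √(61/2) = 2.3748
Two-sided α = 0.005 → critical value z_{0.0025} = 2.807.
Power = Φ(δ − 2.807) + Φ(−δ − 2.807) = Φ(-0.432) + Φ(-5.182) = 0.3328 + 0.0000 = 0.3328.

Power ≈ 0.333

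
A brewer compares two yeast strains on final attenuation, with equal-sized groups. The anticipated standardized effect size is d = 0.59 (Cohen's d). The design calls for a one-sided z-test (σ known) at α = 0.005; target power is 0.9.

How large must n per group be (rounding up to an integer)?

Set Φ(δ − 2.576) = 0.9; then δ − 2.576 = Φ⁻¹(0.9) = 1.282, giving δ = 3.857.
δ = d·√(n/2) ⇒ n = 2(δ/d)² = 2 × (3.857 / 0.59)² = 85.49.
Rounding up, n = 86 per group.

n = 86 per group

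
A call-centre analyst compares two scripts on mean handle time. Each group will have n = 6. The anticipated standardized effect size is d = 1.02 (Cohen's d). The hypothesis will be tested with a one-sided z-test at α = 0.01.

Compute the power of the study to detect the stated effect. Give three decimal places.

Noncentrality parameter: δ = d·√(n/2) = 1.02 × √(6/2) = 1.7667
One-sided α = 0.01 → critical value z_{0.01} = 2.326.
Power = P(Z > 2.326 − δ) = Φ(-0.560) = 0.2879.

Power ≈ 0.288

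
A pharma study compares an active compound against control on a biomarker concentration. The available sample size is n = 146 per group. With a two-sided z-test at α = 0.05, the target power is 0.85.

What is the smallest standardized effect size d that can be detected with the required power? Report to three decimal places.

d ≈ 0.351

Need Φ(δ − 1.960) = 0.85, so δ = 1.960 + 1.036 = 2.996.
(The second rejection-region term Φ(−δ − z_{α/2}) is negligible and dropped.)
δ = d·√(n/2) ⇒ d = δ/√(n/2) = 2.996/√(146/2) = 0.3507.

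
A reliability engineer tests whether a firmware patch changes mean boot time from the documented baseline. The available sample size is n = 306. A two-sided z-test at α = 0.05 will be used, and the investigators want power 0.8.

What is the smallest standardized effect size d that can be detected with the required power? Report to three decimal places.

d ≈ 0.160

Need Φ(δ − 1.960) = 0.8, so δ = 1.960 + 0.842 = 2.802.
(Lower-tail contribution to power is negligible for δ > 0.)
δ = d·√n ⇒ d = δ/√n = 2.802/√306 = 0.1602.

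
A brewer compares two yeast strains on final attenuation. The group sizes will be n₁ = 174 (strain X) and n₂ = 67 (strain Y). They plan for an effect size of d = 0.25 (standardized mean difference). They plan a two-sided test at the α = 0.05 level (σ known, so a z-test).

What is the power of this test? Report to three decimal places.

Power ≈ 0.413

Noncentrality parameter: δ = d / √(1/n₁ + 1/n₂) = 0.25 / √(1/174 + 1/67) = 1.7388
Two-sided α = 0.05 → critical value z_{0.025} = 1.960.
Power = Φ(δ − 1.960) + Φ(−δ − 1.960) = Φ(-0.221) + Φ(-3.699) = 0.4125 + 0.0001 = 0.4126.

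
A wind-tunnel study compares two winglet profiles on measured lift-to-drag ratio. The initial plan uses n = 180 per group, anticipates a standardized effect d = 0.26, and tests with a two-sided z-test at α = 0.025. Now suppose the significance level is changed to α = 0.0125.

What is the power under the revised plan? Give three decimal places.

Power ≈ 0.488

δ = d·√(n/2) = 0.26 × √(180/2) = 2.4666 (unchanged). New critical value: z_{0.0063} = 2.498.
Revised power = Φ(δ − 2.498) + Φ(−δ − 2.498) = Φ(-0.031) + Φ(-4.964) = 0.4876 + 0.0000 = 0.4876.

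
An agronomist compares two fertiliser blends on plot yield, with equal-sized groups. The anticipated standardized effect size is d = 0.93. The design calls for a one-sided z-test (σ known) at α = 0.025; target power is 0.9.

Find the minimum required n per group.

For power 0.9 need Φ(δ − z_{0.025}) = 0.9, so δ = z_{0.025} + z_{0.10} = 1.960 + 1.282 = 3.242.
δ = d·√(n/2) ⇒ n = 2(δ/d)² = 2 × (3.242 / 0.93)² = 24.30.
Round up to the next whole unit.

n = 25 per group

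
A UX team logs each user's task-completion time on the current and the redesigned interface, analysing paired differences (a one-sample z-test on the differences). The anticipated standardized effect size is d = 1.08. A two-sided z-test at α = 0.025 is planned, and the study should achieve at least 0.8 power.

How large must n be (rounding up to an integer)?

n = 9

For power 0.8 need Φ(δ − z_{0.0125}) = 0.8, so δ = z_{0.0125} + z_{0.20} = 2.241 + 0.842 = 3.083.
(Ignoring the negligible lower-tail rejection probability gives the usual closed-form inversion.)
δ = d·√n ⇒ n = (δ/d)² = (3.083 / 1.08)² = 8.15.
Round up to the next whole unit.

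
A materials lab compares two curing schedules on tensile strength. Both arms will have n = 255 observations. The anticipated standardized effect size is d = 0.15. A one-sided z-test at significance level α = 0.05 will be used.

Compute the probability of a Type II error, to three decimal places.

β ≈ 0.481

Noncentrality parameter: δ = d·√(n/2) = 0.15 × √(255/2) = 1.6937
Critical value for a one-sided test at α = 0.05: z_α = 1.645.
Power = Φ(δ − 1.645) = Φ(0.049) = 0.5195.
Type II error: β = 1 − power = 1 − 0.5195 = 0.4805.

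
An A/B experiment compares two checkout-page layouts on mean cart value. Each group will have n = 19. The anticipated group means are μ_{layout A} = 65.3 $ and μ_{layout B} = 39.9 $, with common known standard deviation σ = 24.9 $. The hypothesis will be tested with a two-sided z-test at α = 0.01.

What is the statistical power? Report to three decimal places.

Power ≈ 0.715

Standardized effect: d = |μ_{layout A} − μ_{layout B}| / σ = |65.3 − 39.9| / 24.9 = 1.0201
Noncentrality parameter: δ = d·√(n/2) = 1.0201 × √(19/2) = 3.1441
Two-sided α = 0.01 → critical value z_{0.005} = 2.576.
Power = Φ(δ − 2.576) + Φ(−δ − 2.576) = Φ(0.568) + Φ(-5.720) = 0.7151 + 0.0000 = 0.7151.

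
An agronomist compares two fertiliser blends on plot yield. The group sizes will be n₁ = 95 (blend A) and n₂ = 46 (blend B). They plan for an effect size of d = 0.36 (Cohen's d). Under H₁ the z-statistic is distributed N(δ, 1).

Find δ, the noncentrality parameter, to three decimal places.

δ = d / √(1/n₁ + 1/n₂) = 0.36 / √(1/95 + 1/46) = 2.0042

δ ≈ 2.004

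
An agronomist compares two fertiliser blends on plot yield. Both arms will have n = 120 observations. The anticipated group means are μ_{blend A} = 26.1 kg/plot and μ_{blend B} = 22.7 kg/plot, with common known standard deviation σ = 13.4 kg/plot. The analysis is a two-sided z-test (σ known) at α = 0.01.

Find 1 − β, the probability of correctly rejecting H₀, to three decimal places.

Standardized effect: d = |μ_{blend A} − μ_{blend B}| / σ = |26.1 − 22.7| / 13.4 = 0.2537
Noncentrality parameter: δ = d·√(n/2) = 0.2537 × √(120/2) = 1.9654
Critical value for a two-sided test at α = 0.01: z_{α/2} = 2.576.
Power = Φ(δ − 2.576) + Φ(−δ − 2.576) = Φ(-0.610) + Φ(-4.541) = 0.2708 + 0.0000 = 0.2708.

Power ≈ 0.271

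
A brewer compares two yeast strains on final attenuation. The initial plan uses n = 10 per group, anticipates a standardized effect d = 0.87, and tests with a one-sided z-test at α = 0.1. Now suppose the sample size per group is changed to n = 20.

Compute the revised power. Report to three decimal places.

With n = 20 per group: δ = d·√(n/2) = 0.87 × √(20/2) = 2.7512. Critical value z_{0.1} = 1.282.
Revised power = Φ(δ − 1.282) = Φ(1.470) = 0.9292.

Power ≈ 0.929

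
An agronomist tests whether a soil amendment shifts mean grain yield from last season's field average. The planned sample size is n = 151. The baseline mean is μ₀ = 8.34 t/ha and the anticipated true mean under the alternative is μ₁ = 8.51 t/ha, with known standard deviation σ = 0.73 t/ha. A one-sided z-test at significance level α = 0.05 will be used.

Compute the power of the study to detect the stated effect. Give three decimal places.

Standardized effect: d = |μ₁ − μ₀| / σ = |8.51 − 8.34| / 0.73 = 0.2329
Noncentrality parameter: δ = d·√n = 0.2329 × √151 = 2.8616
Critical value for a one-sided test at α = 0.05: z_α = 1.645.
Power = Φ(δ − 1.645) = Φ(1.217) = 0.8882.

Power ≈ 0.888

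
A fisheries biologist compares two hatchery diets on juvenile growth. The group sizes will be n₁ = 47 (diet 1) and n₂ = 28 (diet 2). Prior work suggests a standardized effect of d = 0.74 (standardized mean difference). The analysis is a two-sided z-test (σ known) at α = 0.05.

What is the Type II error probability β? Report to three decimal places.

β ≈ 0.127

Noncentrality parameter: δ = d / √(1/n₁ + 1/n₂) = 0.74 / √(1/47 + 1/28) = 3.0998
Two-sided α = 0.05 → critical value z_{0.025} = 1.960.
Power = Φ(δ − 1.960) + Φ(−δ − 1.960) = Φ(1.140) + Φ(-5.060) = 0.8728 + 0.0000 = 0.8728.
Type II error: β = 1 − power = 1 − 0.8728 = 0.1272.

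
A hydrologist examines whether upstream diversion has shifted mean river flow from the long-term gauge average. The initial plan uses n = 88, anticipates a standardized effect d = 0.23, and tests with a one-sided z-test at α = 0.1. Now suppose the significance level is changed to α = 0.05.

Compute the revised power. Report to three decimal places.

δ = d·√n = 0.23 × √88 = 2.1576 (unchanged). New critical value: z_{0.05} = 1.645.
Revised power = P(Z > 1.645 − δ) = Φ(0.513) = 0.6959.

Power ≈ 0.696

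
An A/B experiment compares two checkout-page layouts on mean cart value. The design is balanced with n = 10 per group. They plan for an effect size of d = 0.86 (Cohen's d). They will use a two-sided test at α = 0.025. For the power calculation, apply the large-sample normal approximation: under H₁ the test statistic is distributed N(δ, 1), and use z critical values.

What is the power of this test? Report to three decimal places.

Power ≈ 0.375

Noncentrality parameter: δ = d·√(n/2) = 0.86 × √(10/2) = 1.9230
Critical value for a two-sided test at α = 0.025: z_{α/2} = 2.241.
Power = Φ(δ − 2.241) + Φ(−δ − 2.241) = Φ(-0.318) + Φ(-4.164) = 0.3751 + 0.0000 = 0.3751.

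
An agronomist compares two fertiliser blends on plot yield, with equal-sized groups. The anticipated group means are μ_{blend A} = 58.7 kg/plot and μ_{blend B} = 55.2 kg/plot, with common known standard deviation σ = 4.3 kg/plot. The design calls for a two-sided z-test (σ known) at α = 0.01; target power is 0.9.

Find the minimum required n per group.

Standardized effect: d = |μ_{blend A} − μ_{blend B}| / σ = |58.7 − 55.2| / 4.3 = 0.8140
For power 0.9 need Φ(δ − z_{0.005}) = 0.9, so δ = z_{0.005} + z_{0.10} = 2.576 + 1.282 = 3.857.
(The Φ(−δ − z_{α/2}) term is vanishingly small for δ > 0 and is dropped in the standard sample-size formula.)
δ = d·√(n/2) ⇒ n = 2(δ/d)² = 2 × (3.857 / 0.8140)² = 44.92.
Round up to the next whole unit.

n = 45 per group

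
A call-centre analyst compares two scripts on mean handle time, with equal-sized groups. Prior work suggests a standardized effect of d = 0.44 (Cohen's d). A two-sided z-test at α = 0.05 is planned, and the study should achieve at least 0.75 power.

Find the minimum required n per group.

For power 0.75 need Φ(δ − z_{0.025}) = 0.75, so δ = z_{0.025} + z_{0.25} = 1.960 + 0.674 = 2.634.
(For δ > 0 the lower-tail rejection region contributes negligibly to power, so the one-term inversion is standard.)
δ = d·√(n/2) ⇒ n = 2(δ/d)² = 2 × (2.634 / 0.44)² = 71.70.
Rounding up, n = 72 per group.

n = 72 per group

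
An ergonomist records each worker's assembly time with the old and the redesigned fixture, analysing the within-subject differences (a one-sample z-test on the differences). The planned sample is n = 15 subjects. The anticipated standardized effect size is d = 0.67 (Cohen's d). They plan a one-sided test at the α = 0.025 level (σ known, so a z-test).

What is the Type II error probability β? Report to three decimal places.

β ≈ 0.263

Noncentrality parameter: δ = d·√n = 0.67 × √15 = 2.5949
One-sided α = 0.025 → critical value z_{0.025} = 1.960.
Power = P(Z > 1.960 − δ) = Φ(0.635) = 0.7373.
Type II error: β = 1 − power = 1 − 0.7373 = 0.2627.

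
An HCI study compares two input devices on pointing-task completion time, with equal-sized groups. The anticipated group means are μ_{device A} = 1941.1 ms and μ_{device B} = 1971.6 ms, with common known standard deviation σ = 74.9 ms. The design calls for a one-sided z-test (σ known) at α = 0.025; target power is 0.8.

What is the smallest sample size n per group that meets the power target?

n = 95 per group

Standardized effect: d = |μ_{device A} − μ_{device B}| / σ = |1941.1 − 1971.6| / 74.9 = 0.4072
For power 0.8 need Φ(δ − z_{0.025}) = 0.8, so δ = z_{0.025} + z_{0.20} = 1.960 + 0.842 = 2.802.
δ = d·√(n/2) ⇒ n = 2(δ/d)² = 2 × (2.802 / 0.4072)² = 94.67.
Round up to the next whole unit.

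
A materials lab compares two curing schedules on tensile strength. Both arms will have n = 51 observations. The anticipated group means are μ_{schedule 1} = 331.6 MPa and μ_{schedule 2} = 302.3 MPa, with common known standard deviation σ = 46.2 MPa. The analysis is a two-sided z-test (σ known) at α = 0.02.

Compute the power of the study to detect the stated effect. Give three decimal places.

Standardized effect: d = |μ_{schedule 1} − μ_{schedule 2}| / σ = |331.6 − 302.3| / 46.2 = 0.6342
Noncentrality parameter: δ = d·√(n/2) = 0.6342 × √(51/2) = 3.2025
Critical value for a two-sided test at α = 0.02: z_{α/2} = 2.326.
Power = Φ(δ − 2.326) + Φ(−δ − 2.326) = Φ(0.876) + Φ(-5.529) = 0.8095 + 0.0000 = 0.8095.

Power ≈ 0.810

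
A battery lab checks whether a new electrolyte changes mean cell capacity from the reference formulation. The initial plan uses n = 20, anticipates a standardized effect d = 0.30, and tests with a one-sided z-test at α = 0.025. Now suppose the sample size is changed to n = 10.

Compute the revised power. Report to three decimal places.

Power ≈ 0.156

With n = 10: δ = d·√n = 0.30 × √10 = 0.9487. Critical value z_{0.025} = 1.960.
Revised power = Φ(δ − 1.960) = Φ(-1.011) = 0.1559.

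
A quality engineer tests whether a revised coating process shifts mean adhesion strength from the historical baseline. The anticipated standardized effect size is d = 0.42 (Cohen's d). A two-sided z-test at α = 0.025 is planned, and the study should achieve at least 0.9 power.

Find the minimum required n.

For power 0.9 need Φ(δ − z_{0.0125}) = 0.9, so δ = z_{0.0125} + z_{0.10} = 2.241 + 1.282 = 3.523.
(For δ > 0 the lower-tail rejection region contributes negligibly to power, so the one-term inversion is standard.)
δ = d·√n ⇒ n = (δ/d)² = (3.523 / 0.42)² = 70.36.
Round up to the next whole unit.

n = 71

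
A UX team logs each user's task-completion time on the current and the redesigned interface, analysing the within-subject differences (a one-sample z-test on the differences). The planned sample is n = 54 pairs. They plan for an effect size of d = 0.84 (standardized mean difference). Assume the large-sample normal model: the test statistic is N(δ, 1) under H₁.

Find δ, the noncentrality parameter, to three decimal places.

The noncentrality parameter scales effect size by the design's sample-size factor: δ = d·√n = 0.84 × √54 = 6.1727

δ ≈ 6.173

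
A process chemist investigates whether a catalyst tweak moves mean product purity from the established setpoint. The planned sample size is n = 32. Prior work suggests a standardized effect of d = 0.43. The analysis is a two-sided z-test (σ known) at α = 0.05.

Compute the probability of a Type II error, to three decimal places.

Noncentrality parameter: λ = d·√n = 0.43 × √32 = 2.4324
Critical value for a two-sided test at α = 0.05: z_{α/2} = 1.960.
Power = Φ(λ − 1.960) + Φ(−λ − 1.960) = Φ(0.472) + Φ(-4.392) = 0.6817 + 0.0000 = 0.6817.
Type II error: β = 1 − power = 1 − 0.6817 = 0.3183.

β ≈ 0.318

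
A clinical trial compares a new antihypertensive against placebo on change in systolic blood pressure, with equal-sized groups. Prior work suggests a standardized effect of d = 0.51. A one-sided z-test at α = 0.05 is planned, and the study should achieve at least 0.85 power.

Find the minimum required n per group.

n = 56 per group

Set Φ(δ − 1.645) = 0.85; then δ − 1.645 = Φ⁻¹(0.85) = 1.036, giving δ = 2.681.
δ = d·√(n/2) ⇒ n = 2(δ/d)² = 2 × (2.681 / 0.51)² = 55.28.
Rounding up, n = 56 per group.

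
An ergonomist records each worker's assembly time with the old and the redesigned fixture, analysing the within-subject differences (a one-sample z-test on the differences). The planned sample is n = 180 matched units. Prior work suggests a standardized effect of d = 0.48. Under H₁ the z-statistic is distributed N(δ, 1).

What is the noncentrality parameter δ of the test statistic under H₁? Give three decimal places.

δ = d·√n = 0.48 × √180 = 6.4399

δ ≈ 6.440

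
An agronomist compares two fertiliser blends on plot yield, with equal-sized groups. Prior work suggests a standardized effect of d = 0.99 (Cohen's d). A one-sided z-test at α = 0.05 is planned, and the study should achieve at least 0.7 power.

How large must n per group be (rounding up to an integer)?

n = 10 per group

Set Φ(δ − 1.645) = 0.7; then δ − 1.645 = Φ⁻¹(0.7) = 0.524, giving δ = 2.169.
δ = d·√(n/2) ⇒ n = 2(δ/d)² = 2 × (2.169 / 0.99)² = 9.60.
Rounding up, n = 10 per group.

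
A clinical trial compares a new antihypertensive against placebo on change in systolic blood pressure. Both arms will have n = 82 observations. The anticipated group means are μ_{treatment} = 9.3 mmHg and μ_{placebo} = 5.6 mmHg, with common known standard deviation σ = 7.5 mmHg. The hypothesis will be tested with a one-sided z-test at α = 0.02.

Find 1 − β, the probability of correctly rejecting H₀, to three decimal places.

Power ≈ 0.865

Standardized effect: d = |μ_{treatment} − μ_{placebo}| / σ = |9.3 − 5.6| / 7.5 = 0.4933
Noncentrality parameter: δ = d·√(n/2) = 0.4933 × √(82/2) = 3.1589
Critical value for a one-sided test at α = 0.02: z_α = 2.054.
Power = P(Z > 2.054 − δ) = Φ(1.105) = 0.8654.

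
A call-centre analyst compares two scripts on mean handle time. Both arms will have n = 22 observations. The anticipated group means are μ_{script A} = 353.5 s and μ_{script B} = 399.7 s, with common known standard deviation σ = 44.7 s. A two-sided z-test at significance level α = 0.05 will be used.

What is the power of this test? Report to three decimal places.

Power ≈ 0.929

Standardized effect: d = |μ_{script A} − μ_{script B}| / σ = |353.5 − 399.7| / 44.7 = 1.0336
Noncentrality parameter: δ = d·√(n/2) = 1.0336 × √(22/2) = 3.4279
Two-sided α = 0.05 → critical value z_{0.025} = 1.960.
Power = Φ(δ − 1.960) + Φ(−δ − 1.960) = Φ(1.468) + Φ(-5.388) = 0.9289 + 0.0000 = 0.9289.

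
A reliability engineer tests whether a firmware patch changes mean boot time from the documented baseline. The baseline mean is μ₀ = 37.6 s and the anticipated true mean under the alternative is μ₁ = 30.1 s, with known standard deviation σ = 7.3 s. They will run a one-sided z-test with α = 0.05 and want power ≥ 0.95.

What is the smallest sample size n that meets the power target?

Standardized effect: d = |μ₁ − μ₀| / σ = |30.1 − 37.6| / 7.3 = 1.0274
For power 0.95 need Φ(δ − z_{0.05}) = 0.95, so δ = z_{0.05} + z_{0.05} = 1.645 + 1.645 = 3.290.
δ = d·√n ⇒ n = (δ/d)² = (3.290 / 1.0274)² = 10.25.
Rounding up, n = 11.

n = 11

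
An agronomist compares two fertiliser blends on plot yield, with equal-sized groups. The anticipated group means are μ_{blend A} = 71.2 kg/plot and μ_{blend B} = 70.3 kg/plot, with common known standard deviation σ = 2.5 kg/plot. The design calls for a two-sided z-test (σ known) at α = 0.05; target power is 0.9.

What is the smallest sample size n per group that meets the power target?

Standardized effect: d = |μ_{blend A} − μ_{blend B}| / σ = |71.2 − 70.3| / 2.5 = 0.3600
Set Φ(δ − 1.960) = 0.9; then δ − 1.960 = Φ⁻¹(0.9) = 1.282, giving δ = 3.242.
(For δ > 0 the lower-tail rejection region contributes negligibly to power, so the one-term inversion is standard.)
δ = d·√(n/2) ⇒ n = 2(δ/d)² = 2 × (3.242 / 0.3600)² = 162.15.
Rounding up, n = 163 per group.

n = 163 per group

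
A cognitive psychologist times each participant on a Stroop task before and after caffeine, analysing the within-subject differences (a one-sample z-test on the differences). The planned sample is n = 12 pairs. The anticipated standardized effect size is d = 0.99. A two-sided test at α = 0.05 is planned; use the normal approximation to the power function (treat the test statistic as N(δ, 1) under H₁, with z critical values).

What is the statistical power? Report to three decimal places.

Noncentrality parameter: δ = d·√n = 0.99 × √12 = 3.4295
Two-sided α = 0.05 → critical value z_{0.025} = 1.960.
Power = Φ(δ − 1.960) + Φ(−δ − 1.960) = Φ(1.469) + Φ(-5.389) = 0.9292 + 0.0000 = 0.9292.

Power ≈ 0.929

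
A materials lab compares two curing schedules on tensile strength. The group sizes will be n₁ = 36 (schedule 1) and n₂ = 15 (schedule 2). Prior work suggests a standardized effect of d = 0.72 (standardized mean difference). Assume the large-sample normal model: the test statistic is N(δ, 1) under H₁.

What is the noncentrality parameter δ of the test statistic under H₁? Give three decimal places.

The noncentrality parameter scales effect size by the design's sample-size factor: δ = d / √(1/n₁ + 1/n₂) = 0.72 / √(1/36 + 1/15) = 2.3428

δ ≈ 2.343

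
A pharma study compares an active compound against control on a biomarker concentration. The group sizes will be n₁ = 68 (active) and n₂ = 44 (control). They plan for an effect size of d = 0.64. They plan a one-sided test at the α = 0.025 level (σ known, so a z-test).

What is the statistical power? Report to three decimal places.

Noncentrality parameter: δ = d / √(1/n₁ + 1/n₂) = 0.64 / √(1/68 + 1/44) = 3.3079
One-sided α = 0.025 → critical value z_{0.025} = 1.960.
Power = Φ(δ − 1.960) = Φ(1.348) = 0.9112.

Power ≈ 0.911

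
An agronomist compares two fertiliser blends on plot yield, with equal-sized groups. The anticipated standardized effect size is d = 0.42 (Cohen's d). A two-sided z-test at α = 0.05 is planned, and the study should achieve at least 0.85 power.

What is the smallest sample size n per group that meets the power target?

For power 0.85 need Φ(δ − z_{0.025}) = 0.85, so δ = z_{0.025} + z_{0.15} = 1.960 + 1.036 = 2.996.
(The Φ(−δ − z_{α/2}) term is vanishingly small for δ > 0 and is dropped in the standard sample-size formula.)
δ = d·√(n/2) ⇒ n = 2(δ/d)² = 2 × (2.996 / 0.42)² = 101.80.
Rounding up, n = 102 per group.

n = 102 per group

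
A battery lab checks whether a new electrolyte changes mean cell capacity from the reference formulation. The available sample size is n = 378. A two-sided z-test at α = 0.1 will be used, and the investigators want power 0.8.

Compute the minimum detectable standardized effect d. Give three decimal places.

Need Φ(δ − 1.645) = 0.8, so δ = 1.645 + 0.842 = 2.486.
(Lower-tail contribution to power is negligible for δ > 0.)
δ = d·√n ⇒ d = δ/√n = 2.486/√378 = 0.1279.

d ≈ 0.128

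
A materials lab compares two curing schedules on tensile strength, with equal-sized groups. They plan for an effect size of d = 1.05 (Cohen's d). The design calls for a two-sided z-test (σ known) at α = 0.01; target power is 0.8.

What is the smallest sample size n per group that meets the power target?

Set Φ(δ − 2.576) = 0.8; then δ − 2.576 = Φ⁻¹(0.8) = 0.842, giving δ = 3.417.
(The Φ(−δ − z_{α/2}) term is vanishingly small for δ > 0 and is dropped in the standard sample-size formula.)
δ = d·√(n/2) ⇒ n = 2(δ/d)² = 2 × (3.417 / 1.05)² = 21.19.
Round up to the next whole unit.

n = 22 per group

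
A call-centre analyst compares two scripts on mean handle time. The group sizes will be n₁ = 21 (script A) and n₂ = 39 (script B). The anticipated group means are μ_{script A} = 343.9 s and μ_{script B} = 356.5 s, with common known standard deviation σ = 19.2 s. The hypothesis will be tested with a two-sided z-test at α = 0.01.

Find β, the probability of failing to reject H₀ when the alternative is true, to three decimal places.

Standardized effect: d = |μ_{script A} − μ_{script B}| / σ = |343.9 − 356.5| / 19.2 = 0.6562
Noncentrality parameter: δ = d / √(1/n₁ + 1/n₂) = 0.6562 / √(1/21 + 1/39) = 2.4246
Two-sided α = 0.01 → critical value z_{0.005} = 2.576.
Power = Φ(δ − 2.576) + Φ(−δ − 2.576) = Φ(-0.151) + Φ(-5.000) = 0.4399 + 0.0000 = 0.4399.
Type II error: β = 1 − power = 1 − 0.4399 = 0.5601.

β ≈ 0.560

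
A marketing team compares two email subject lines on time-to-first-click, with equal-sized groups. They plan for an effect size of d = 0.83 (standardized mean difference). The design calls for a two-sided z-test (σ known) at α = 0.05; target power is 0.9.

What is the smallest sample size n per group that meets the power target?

For power 0.9 need Φ(δ − z_{0.025}) = 0.9, so δ = z_{0.025} + z_{0.10} = 1.960 + 1.282 = 3.242.
(Ignoring the negligible lower-tail rejection probability gives the usual closed-form inversion.)
δ = d·√(n/2) ⇒ n = 2(δ/d)² = 2 × (3.242 / 0.83)² = 30.50.
Round up to the next whole unit.

n = 31 per group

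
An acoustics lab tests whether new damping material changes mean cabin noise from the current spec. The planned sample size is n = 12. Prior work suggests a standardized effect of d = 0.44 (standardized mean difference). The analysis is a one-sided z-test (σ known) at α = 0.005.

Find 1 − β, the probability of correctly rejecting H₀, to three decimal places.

Power ≈ 0.146

Noncentrality parameter: δ = d·√n = 0.44 × √12 = 1.5242
One-sided α = 0.005 → critical value z_{0.005} = 2.576.
Power = Φ(δ − 2.576) = Φ(-1.052) = 0.1465.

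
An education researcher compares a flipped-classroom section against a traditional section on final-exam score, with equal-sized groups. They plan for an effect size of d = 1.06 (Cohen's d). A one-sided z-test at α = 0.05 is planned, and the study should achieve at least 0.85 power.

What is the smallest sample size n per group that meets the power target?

Set Φ(δ − 1.645) = 0.85; then δ − 1.645 = Φ⁻¹(0.85) = 1.036, giving δ = 2.681.
δ = d·√(n/2) ⇒ n = 2(δ/d)² = 2 × (2.681 / 1.06)² = 12.80.
Rounding up, n = 13 per group.

n = 13 per group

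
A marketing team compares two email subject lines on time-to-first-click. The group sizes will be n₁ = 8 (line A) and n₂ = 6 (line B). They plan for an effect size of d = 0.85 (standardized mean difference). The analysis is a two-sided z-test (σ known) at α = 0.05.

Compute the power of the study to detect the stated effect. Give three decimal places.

Noncentrality parameter: δ = d / √(1/n₁ + 1/n₂) = 0.85 / √(1/8 + 1/6) = 1.5739
Critical value for a two-sided test at α = 0.05: z_{α/2} = 1.960.
Power = Φ(δ − 1.960) + Φ(−δ − 1.960) = Φ(-0.386) + Φ(-3.534) = 0.3497 + 0.0002 = 0.3499.

Power ≈ 0.350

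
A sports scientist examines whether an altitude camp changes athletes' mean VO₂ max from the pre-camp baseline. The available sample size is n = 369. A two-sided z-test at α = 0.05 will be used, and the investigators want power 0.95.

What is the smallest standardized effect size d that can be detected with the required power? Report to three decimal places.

Required noncentrality: δ = z_{0.025} + z_{0.05} = 1.960 + 1.645 = 3.605.
(Lower-tail contribution to power is negligible for δ > 0.)
δ = d·√n ⇒ d = δ/√n = 3.605/√369 = 0.1877.

d ≈ 0.188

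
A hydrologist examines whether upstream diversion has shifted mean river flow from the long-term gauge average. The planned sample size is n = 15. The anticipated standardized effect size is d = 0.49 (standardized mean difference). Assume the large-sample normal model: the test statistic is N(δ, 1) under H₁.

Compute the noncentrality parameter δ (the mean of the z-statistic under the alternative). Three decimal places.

δ ≈ 1.898

The noncentrality parameter scales effect size by the design's sample-size factor: δ = d·√n = 0.49 × √15 = 1.8978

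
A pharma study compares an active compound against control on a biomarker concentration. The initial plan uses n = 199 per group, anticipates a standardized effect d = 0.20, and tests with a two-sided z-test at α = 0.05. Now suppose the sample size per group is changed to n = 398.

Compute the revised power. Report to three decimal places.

Power ≈ 0.805

With n = 398 per group: δ = d·√(n/2) = 0.20 × √(398/2) = 2.8213. Critical value z_{0.025} = 1.960.
Revised power = Φ(δ − 1.960) + Φ(−δ − 1.960) = Φ(0.861) + Φ(-4.781) = 0.8055 + 0.0000 = 0.8055.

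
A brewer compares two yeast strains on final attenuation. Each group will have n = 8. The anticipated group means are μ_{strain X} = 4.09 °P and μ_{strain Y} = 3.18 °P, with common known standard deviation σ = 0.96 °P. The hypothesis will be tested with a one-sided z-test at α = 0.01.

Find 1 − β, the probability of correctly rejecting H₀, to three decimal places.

Power ≈ 0.333

Standardized effect: d = |μ_{strain X} − μ_{strain Y}| / σ = |4.09 − 3.18| / 0.96 = 0.9479
Noncentrality parameter: δ = d·√(n/2) = 0.9479 × √(8/2) = 1.8958
One-sided α = 0.01 → critical value z_{0.01} = 2.326.
Power = Φ(δ − 2.326) = Φ(-0.431) = 0.3334.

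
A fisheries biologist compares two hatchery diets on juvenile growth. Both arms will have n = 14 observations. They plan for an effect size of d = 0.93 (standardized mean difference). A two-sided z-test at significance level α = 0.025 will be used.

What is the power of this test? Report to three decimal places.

Noncentrality parameter: δ = d·√(n/2) = 0.93 × √(14/2) = 2.4605
Critical value for a two-sided test at α = 0.025: z_{α/2} = 2.241.
Power = Φ(δ − 2.241) + Φ(−δ − 2.241) = Φ(0.219) + Φ(-4.702) = 0.5867 + 0.0000 = 0.5867.

Power ≈ 0.587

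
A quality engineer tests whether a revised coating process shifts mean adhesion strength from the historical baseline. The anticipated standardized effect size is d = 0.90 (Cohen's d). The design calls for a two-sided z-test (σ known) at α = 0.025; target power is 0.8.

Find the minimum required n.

n = 12

For power 0.8 need Φ(δ − z_{0.0125}) = 0.8, so δ = z_{0.0125} + z_{0.20} = 2.241 + 0.842 = 3.083.
(For δ > 0 the lower-tail rejection region contributes negligibly to power, so the one-term inversion is standard.)
δ = d·√n ⇒ n = (δ/d)² = (3.083 / 0.90)² = 11.73.
Rounding up, n = 12.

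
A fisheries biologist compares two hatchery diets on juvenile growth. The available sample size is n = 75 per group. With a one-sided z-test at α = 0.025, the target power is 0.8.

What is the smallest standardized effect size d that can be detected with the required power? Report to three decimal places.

d ≈ 0.457

Need Φ(δ − 1.960) = 0.8, so δ = 1.960 + 0.842 = 2.802.
δ = d·√(n/2) ⇒ d = δ/√(n/2) = 2.802/√(75/2) = 0.4575.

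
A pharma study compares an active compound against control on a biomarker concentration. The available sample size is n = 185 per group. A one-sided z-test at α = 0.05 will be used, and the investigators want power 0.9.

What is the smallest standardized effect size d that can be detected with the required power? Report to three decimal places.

d ≈ 0.304

Required noncentrality: δ = z_{0.05} + z_{0.10} = 1.645 + 1.282 = 2.926.
δ = d·√(n/2) ⇒ d = δ/√(n/2) = 2.926/√(185/2) = 0.3043.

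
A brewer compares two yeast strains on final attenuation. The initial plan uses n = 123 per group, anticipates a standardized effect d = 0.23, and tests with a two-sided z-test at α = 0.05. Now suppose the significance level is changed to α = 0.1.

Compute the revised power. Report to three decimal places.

Power ≈ 0.563

δ = d·√(n/2) = 0.23 × √(123/2) = 1.8037 (unchanged). New critical value: z_{0.05} = 1.645.
Revised power = Φ(δ − 1.645) + Φ(−δ − 1.645) = Φ(0.159) + Φ(-3.449) = 0.5631 + 0.0003 = 0.5634.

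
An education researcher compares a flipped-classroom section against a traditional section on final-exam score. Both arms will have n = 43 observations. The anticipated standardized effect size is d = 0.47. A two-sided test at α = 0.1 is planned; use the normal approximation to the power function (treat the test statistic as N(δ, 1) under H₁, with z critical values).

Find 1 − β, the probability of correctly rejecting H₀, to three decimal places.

Noncentrality parameter: λ = d·√(n/2) = 0.47 × √(43/2) = 2.1793
Critical value for a two-sided test at α = 0.1: z_{α/2} = 1.645.
Power = Φ(λ − 1.645) + Φ(−λ − 1.645) = Φ(0.534) + Φ(-3.824) = 0.7035 + 0.0001 = 0.7035.

Power ≈ 0.704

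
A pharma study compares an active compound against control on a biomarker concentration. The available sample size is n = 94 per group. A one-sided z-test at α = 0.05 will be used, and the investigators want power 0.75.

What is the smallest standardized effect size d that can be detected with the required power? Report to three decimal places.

Required noncentrality: δ = z_{0.05} + z_{0.25} = 1.645 + 0.674 = 2.319.
δ = d·√(n/2) ⇒ d = δ/√(n/2) = 2.319/√(94/2) = 0.3383.

d ≈ 0.338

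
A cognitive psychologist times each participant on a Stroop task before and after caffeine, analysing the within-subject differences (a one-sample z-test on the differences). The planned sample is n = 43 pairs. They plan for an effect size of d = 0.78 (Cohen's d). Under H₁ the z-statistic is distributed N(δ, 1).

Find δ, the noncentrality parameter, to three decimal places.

δ ≈ 5.115

δ = d·√n = 0.78 × √43 = 5.1148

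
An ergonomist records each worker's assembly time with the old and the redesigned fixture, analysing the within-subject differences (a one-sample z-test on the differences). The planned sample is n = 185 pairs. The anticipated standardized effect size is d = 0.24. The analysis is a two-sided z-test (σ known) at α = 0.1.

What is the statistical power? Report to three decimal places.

Power ≈ 0.947

Noncentrality parameter: λ = d·√n = 0.24 × √185 = 3.2644
Two-sided α = 0.1 → critical value z_{0.05} = 1.645.
Power = Φ(λ − 1.645) + Φ(−λ − 1.645) = Φ(1.619) + Φ(-4.909) = 0.9473 + 0.0000 = 0.9473.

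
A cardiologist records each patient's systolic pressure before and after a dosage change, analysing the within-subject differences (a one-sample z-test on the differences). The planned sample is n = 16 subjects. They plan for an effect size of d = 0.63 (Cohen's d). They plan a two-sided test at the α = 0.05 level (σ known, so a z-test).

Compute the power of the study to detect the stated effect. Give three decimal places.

Noncentrality parameter: δ = d·√n = 0.63 × √16 = 2.5200
Critical value for a two-sided test at α = 0.05: z_{α/2} = 1.960.
Power = Φ(δ − 1.960) + Φ(−δ − 1.960) = Φ(0.560) + Φ(-4.480) = 0.7123 + 0.0000 = 0.7123.

Power ≈ 0.712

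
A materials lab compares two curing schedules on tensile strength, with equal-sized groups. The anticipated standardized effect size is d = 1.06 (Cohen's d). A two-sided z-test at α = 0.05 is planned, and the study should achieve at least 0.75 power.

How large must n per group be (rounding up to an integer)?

For power 0.75 need Φ(δ − z_{0.025}) = 0.75, so δ = z_{0.025} + z_{0.25} = 1.960 + 0.674 = 2.634.
(For δ > 0 the lower-tail rejection region contributes negligibly to power, so the one-term inversion is standard.)
δ = d·√(n/2) ⇒ n = 2(δ/d)² = 2 × (2.634 / 1.06)² = 12.35.
Rounding up, n = 13 per group.

n = 13 per group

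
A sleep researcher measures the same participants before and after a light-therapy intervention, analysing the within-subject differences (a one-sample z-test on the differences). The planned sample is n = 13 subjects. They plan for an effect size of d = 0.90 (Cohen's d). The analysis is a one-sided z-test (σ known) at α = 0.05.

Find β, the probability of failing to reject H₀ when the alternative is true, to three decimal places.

Noncentrality parameter: δ = d·√n = 0.90 × √13 = 3.2450
One-sided α = 0.05 → critical value z_{0.05} = 1.645.
Power = Φ(δ − 1.645) = Φ(1.600) = 0.9452.
Type II error: β = 1 − power = 1 − 0.9452 = 0.0548.

β ≈ 0.055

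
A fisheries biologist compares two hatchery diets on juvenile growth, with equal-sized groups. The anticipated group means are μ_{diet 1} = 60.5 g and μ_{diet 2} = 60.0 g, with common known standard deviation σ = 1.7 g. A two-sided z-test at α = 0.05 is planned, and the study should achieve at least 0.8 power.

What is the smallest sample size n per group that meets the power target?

n = 182 per group

Standardized effect: d = |μ_{diet 1} − μ_{diet 2}| / σ = |60.5 − 60.0| / 1.7 = 0.2941
For power 0.8 need Φ(δ − z_{0.025}) = 0.8, so δ = z_{0.025} + z_{0.20} = 1.960 + 0.842 = 2.802.
(For δ > 0 the lower-tail rejection region contributes negligibly to power, so the one-term inversion is standard.)
δ = d·√(n/2) ⇒ n = 2(δ/d)² = 2 × (2.802 / 0.2941)² = 181.47.
Rounding up, n = 182 per group.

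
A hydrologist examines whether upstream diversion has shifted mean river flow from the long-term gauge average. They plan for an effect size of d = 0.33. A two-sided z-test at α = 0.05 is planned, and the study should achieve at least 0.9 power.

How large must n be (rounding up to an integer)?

Set Φ(δ − 1.960) = 0.9; then δ − 1.960 = Φ⁻¹(0.9) = 1.282, giving δ = 3.242.
(The Φ(−δ − z_{α/2}) term is vanishingly small for δ > 0 and is dropped in the standard sample-size formula.)
δ = d·√n ⇒ n = (δ/d)² = (3.242 / 0.33)² = 96.49.
Rounding up, n = 97.

n = 97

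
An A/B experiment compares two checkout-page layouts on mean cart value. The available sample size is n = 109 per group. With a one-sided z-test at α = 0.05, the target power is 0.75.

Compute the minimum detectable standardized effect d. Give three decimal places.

d ≈ 0.314

Need Φ(δ − 1.645) = 0.75, so δ = 1.645 + 0.674 = 2.319.
δ = d·√(n/2) ⇒ d = δ/√(n/2) = 2.319/√(109/2) = 0.3142.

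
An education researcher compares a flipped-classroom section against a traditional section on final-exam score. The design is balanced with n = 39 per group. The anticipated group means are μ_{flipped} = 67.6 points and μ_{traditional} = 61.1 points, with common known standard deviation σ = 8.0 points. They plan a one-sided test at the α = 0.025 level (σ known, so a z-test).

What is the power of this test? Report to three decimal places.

Standardized effect: d = |μ_{flipped} − μ_{traditional}| / σ = |67.6 − 61.1| / 8.0 = 0.8125
Noncentrality parameter: δ = d·√(n/2) = 0.8125 × √(39/2) = 3.5879
One-sided α = 0.025 → critical value z_{0.025} = 1.960.
Power = Φ(δ − 1.960) = Φ(1.628) = 0.9482.

Power ≈ 0.948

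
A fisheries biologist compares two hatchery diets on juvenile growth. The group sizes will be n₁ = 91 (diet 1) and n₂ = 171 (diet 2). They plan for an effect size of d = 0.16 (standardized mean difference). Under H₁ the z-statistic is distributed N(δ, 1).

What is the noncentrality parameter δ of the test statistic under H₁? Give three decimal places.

δ = d / √(1/n₁ + 1/n₂) = 0.16 / √(1/91 + 1/171) = 1.2331

δ ≈ 1.233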